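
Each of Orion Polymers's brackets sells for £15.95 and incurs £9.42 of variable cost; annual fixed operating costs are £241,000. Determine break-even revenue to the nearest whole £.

Contribution margin per unit = £15.95 − £9.42 = £6.53, a CM ratio of £6.53 ÷ £15.95 = 0.4094.
Break-even revenue = fixed costs × price ÷ CM = £241,000 × £15.95 ÷ £6.53 = £588,660.

£588,660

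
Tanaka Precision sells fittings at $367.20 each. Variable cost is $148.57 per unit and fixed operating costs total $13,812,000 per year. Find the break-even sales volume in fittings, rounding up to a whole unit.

63,176 fittings

Unit CM = price − variable cost = $367.20 − $148.57 = $218.63.
Break-even Q = $13,812,000 / $218.63 = 63,175.23 → 63,176 fittings.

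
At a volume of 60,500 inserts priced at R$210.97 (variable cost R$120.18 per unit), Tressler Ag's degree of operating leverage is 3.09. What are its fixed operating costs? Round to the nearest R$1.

At 60,500 units, contribution = 60,500 × R$90.79 = R$5,492,795.00.
DOL = contribution / EBIT, so EBIT = R$5,492,795.00 / 3.09 = R$1,777,603.56.
Fixed costs = CM − EBIT = R$5,492,795.00 − R$1,777,603.56 = R$3,715,191.

R$3,715,191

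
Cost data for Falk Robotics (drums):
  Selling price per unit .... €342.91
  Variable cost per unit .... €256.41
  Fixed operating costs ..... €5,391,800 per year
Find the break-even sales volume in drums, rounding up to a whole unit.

Each unit contributes €342.91 − €256.41 = €86.50.
Units to break even: €5,391,800 ÷ €86.50 = 62,332.95, rounded up to 62,333.

62,333 drums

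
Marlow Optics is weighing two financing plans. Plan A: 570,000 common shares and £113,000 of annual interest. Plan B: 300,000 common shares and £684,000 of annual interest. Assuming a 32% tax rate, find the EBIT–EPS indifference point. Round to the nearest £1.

£1,318,444

Set EPS_A = EPS_B: (EBIT − £113,000)(1 − 0.32) ÷ 570,000 = (EBIT − £684,000)(1 − 0.32) ÷ 300,000.
Cancelling (1 − t) and cross-multiplying: 300,000·(EBIT − 113,000) = 570,000·(EBIT − 684,000).
EBIT × (570,000 − 300,000) = 684,000 × 570,000 − 113,000 × 300,000 = 355,980,000,000, so EBIT = 355,980,000,000 ÷ 270,000 = 1,318,444.44.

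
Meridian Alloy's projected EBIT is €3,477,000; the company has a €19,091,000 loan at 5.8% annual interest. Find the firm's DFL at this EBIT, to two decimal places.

Interest = €1,107,278.00.
DFL = EBIT ÷ (EBIT − I) = €3,477,000 ÷ (€3,477,000 − €1,107,278.00) = €3,477,000 ÷ €2,369,722.00 = 1.4673.

1.47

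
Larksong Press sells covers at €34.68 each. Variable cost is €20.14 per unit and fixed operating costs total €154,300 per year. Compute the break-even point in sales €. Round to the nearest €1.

€368,028

Contribution margin per unit = €34.68 − €20.14 = €14.54, a CM ratio of €14.54 ÷ €34.68 = 0.4193.
Break-even sales = FC ÷ CM ratio = €154,300 × €34.68 / €14.54 = €368,028.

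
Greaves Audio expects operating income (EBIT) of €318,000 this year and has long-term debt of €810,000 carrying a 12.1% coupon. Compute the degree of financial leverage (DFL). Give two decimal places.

1.45

Annual interest charges come to €98,010.00.
Degree of financial leverage = EBIT / (EBIT − interest) = €318,000 / €219,990.00 = 1.4455.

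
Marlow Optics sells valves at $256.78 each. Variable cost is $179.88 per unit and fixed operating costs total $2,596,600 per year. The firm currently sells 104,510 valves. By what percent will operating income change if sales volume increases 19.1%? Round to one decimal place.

Contribution at this volume is 104,510 × $76.90 = $8,036,819.00.
Operating income = contribution − fixed costs = $8,036,819.00 − $2,596,600 = $5,440,219.00.
Degree of operating leverage = $8,036,819.00 / $5,440,219.00 = 1.4773.
Operating income changes by 1.4773 × +19.1% = +28.2%.

+28.2%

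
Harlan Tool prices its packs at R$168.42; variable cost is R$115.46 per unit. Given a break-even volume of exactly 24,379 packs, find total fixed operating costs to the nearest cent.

Unit CM = price − variable cost = R$168.42 − R$115.46 = R$52.96.
Fixed costs = break-even units × CM = 24,379 × R$52.96 = R$1,291,111.84.

R$1,291,111.84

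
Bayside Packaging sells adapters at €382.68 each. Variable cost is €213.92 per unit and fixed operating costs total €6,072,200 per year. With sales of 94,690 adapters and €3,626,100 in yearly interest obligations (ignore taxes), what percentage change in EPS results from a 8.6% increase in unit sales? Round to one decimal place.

Total contribution margin = 94,690 × €168.76 = €15,979,884.40.
EBIT = €15,979,884.40 − €6,072,200 = €9,907,684.40.
Interest = €3,626,100.00, so EBIT − I = €6,281,584.40.
DCL = total CM / (EBIT − I) = €15,979,884.40 / €6,281,584.40 = 2.5439.
EPS therefore changes by 2.5439 × (+8.6%) = +21.9%.

+21.9%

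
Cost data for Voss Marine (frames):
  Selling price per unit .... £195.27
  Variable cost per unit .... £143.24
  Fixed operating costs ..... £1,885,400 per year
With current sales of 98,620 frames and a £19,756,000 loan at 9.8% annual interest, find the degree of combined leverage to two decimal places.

At 98,620 units, contribution = 98,620 × £52.03 = £5,131,198.60.
Subtracting fixed costs: EBIT = £5,131,198.60 − £1,885,400 = £3,245,798.60. Interest = £1,936,088.00, so EBIT − I = £1,309,710.60.
DCL = contribution ÷ (EBIT − I) = £5,131,198.60 ÷ £1,309,710.60 = 3.9178.

3.92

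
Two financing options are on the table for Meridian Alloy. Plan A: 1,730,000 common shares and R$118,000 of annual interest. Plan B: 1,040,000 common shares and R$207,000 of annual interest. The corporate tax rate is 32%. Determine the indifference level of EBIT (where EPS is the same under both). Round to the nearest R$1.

R$341,145

At indifference, (EBIT − 118,000)(1 − t)/1,730,000 = (EBIT − 207,000)(1 − t)/1,040,000.
Cancelling (1 − t) and cross-multiplying: 1,040,000·(EBIT − 118,000) = 1,730,000·(EBIT − 207,000).
Solving, EBIT = (207,000·1,730,000 − 118,000·1,040,000) / (1,730,000 − 1,040,000) = 235,390,000,000 / 690,000 = 341,144.93.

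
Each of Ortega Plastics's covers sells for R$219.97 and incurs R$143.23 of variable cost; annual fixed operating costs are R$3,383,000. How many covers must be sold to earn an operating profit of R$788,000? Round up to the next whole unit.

54,353 covers

Unit CM = price − variable cost = R$219.97 − R$143.23 = R$76.74.
Required volume = (fixed costs + target profit) ÷ CM = (R$3,383,000 + R$788,000) ÷ R$76.74 = 54,352.36, so 54,353 covers.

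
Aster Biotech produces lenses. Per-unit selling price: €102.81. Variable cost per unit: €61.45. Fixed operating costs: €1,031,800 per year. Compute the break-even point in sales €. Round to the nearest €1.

€2,564,781

Contribution margin per unit = €102.81 − €61.45 = €41.36, a CM ratio of €41.36 ÷ €102.81 = 0.4023.
Break-even revenue = fixed costs × price ÷ CM = €1,031,800 × €102.81 ÷ €41.36 = €2,564,781.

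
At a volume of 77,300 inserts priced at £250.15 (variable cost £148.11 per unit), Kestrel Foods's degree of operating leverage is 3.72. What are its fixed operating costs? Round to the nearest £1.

At 77,300 units, contribution = 77,300 × £102.04 = £7,887,692.00.
Since DOL = CM ÷ EBIT, EBIT = £7,887,692.00 ÷ 3.72 = £2,120,347.31.
And FC = contribution − EBIT = £7,887,692.00 − £2,120,347.31 = £5,767,345.

£5,767,345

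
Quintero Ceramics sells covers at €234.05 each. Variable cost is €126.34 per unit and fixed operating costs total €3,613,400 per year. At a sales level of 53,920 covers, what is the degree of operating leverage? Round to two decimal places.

2.65

At 53,920 units, contribution = 53,920 × €107.71 = €5,807,723.20.
EBIT = €5,807,723.20 − €3,613,400 = €2,194,323.20.
DOL = contribution ÷ EBIT = €5,807,723.20 ÷ €2,194,323.20 = 2.6467.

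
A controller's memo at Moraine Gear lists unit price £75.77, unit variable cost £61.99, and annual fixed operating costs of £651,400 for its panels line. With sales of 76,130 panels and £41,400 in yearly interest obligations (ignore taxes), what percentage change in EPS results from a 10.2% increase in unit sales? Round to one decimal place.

+30.0%

Contribution at this volume is 76,130 × £13.78 = £1,049,071.40.
EBIT = £1,049,071.40 − £651,400 = £397,671.40.
After interest of £41,400.00, pre-tax earnings = £356,271.40.
Degree of combined leverage = contribution ÷ (EBIT − I) = £1,049,071.40 ÷ £356,271.40 = 2.9446.
EPS therefore changes by 2.9446 × (+10.2%) = +30.0%.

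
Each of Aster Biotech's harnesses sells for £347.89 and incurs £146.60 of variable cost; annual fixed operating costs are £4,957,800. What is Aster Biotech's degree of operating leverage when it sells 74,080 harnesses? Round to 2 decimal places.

1.50

Total contribution margin = 74,080 × £201.29 = £14,911,563.20.
EBIT = £14,911,563.20 − £4,957,800 = £9,953,763.20.
So DOL = total CM / EBIT = £14,911,563.20 / £9,953,763.20 = 1.4981.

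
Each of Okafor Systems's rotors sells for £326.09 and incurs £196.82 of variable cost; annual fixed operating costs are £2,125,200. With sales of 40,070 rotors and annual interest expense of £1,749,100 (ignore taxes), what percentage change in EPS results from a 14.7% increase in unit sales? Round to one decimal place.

+58.3%

Contribution at this volume is 40,070 × £129.27 = £5,179,848.90.
Subtracting fixed costs: EBIT = £5,179,848.90 − £2,125,200 = £3,054,648.90.
Interest = £1,749,100.00, so EBIT − I = £1,305,548.90.
DCL = total CM / (EBIT − I) = £5,179,848.90 / £1,305,548.90 = 3.9676.
%ΔEPS = DCL × %ΔSales = 3.9676 × +14.7% = +58.3%.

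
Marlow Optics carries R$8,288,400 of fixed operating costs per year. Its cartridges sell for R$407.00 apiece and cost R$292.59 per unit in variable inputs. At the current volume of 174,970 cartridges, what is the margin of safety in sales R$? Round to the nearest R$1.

R$41,727,790

Contribution margin per unit = R$407.00 − R$292.59 = R$114.41. Break-even units = R$8,288,400 ÷ R$114.41 = 72,444.72; break-even revenue = 72,444.72 × R$407.00 = R$29,484,999.56.
Actual sales revenue = 174,970 × R$407.00 = R$71,212,790.00.
Margin of safety = R$71,212,790.00 − R$29,484,999.56 = R$41,727,790.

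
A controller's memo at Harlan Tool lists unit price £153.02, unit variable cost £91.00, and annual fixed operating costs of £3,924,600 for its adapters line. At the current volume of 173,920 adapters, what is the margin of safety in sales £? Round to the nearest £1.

Contribution margin per unit = £153.02 − £91.00 = £62.02. Break-even units = £3,924,600 ÷ £62.02 = 63,279.59; break-even revenue = 63,279.59 × £153.02 = £9,683,042.44.
Current sales = 173,920 × £153.02 = £26,613,238.40.
Margin of safety = £26,613,238.40 − £9,683,042.44 = £16,930,196.

£16,930,196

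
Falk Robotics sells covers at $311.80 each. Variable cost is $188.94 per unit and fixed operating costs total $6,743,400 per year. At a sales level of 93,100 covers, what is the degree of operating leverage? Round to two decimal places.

2.44

Total contribution margin = 93,100 × $122.86 = $11,438,266.00.
EBIT = $11,438,266.00 − $6,743,400 = $4,694,866.00.
DOL = contribution ÷ EBIT = $11,438,266.00 ÷ $4,694,866.00 = 2.4363.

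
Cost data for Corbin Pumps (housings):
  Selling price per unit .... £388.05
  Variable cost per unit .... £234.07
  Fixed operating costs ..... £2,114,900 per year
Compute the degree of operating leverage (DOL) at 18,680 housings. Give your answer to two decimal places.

3.78

Contribution at this volume is 18,680 × £153.98 = £2,876,346.40.
Operating income = contribution − fixed costs = £2,876,346.40 − £2,114,900 = £761,446.40.
DOL = contribution ÷ EBIT = £2,876,346.40 ÷ £761,446.40 = 3.7775.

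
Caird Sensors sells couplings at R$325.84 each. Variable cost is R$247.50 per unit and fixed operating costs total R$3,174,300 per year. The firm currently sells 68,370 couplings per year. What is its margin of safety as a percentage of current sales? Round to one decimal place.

40.7%

Unit CM = price − variable cost = R$325.84 − R$247.50 = R$78.34. Break-even units = R$3,174,300 ÷ R$78.34 = 40,519.53; break-even revenue = 40,519.53 × R$325.84 = R$13,202,883.74.
Current sales = 68,370 × R$325.84 = R$22,277,680.80.
Margin of safety = (R$22,277,680.80 − R$13,202,883.74) ÷ R$22,277,680.80 = 40.7%.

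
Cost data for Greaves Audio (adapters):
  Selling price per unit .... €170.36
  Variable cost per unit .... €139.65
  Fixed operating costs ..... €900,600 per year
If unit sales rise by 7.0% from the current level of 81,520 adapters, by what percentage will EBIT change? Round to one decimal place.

+10.9%

At 81,520 units, contribution = 81,520 × €30.71 = €2,503,479.20.
Operating income = contribution − fixed costs = €2,503,479.20 − €900,600 = €1,602,879.20.
So DOL = total CM / EBIT = €2,503,479.20 / €1,602,879.20 = 1.5619.
So EBIT moves 1.5619 × (+7.0%) = +10.9%.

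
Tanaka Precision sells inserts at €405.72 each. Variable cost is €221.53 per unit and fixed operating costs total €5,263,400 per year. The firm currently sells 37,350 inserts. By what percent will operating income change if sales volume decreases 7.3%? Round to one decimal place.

-31.1%

Contribution at this volume is 37,350 × €184.19 = €6,879,496.50.
Operating income = contribution − fixed costs = €6,879,496.50 − €5,263,400 = €1,616,096.50.
So DOL = total CM / EBIT = €6,879,496.50 / €1,616,096.50 = 4.2569.
%ΔEBIT = DOL × %ΔSales = 4.2569 × -7.3% = -31.1%.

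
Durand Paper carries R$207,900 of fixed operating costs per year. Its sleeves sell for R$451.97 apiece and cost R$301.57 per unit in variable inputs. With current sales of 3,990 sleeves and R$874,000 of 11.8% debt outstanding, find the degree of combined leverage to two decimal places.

Total contribution margin = 3,990 × R$150.40 = R$600,096.00.
Subtracting fixed costs: EBIT = R$600,096.00 − R$207,900 = R$392,196.00. Interest = R$103,132.00, so EBIT − I = R$289,064.00.
DCL = contribution ÷ (EBIT − I) = R$600,096.00 ÷ R$289,064.00 = 2.0760.

2.08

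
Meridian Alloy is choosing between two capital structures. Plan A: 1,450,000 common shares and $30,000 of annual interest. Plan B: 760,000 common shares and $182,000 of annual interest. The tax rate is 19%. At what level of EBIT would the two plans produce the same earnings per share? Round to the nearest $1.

Set EPS_A = EPS_B: (EBIT − $30,000)(1 − 0.19) ÷ 1,450,000 = (EBIT − $182,000)(1 − 0.19) ÷ 760,000.
The (1 − t) factor cancels: (EBIT − 30,000) × 760,000 = (EBIT − 182,000) × 1,450,000.
EBIT × (1,450,000 − 760,000) = 182,000 × 1,450,000 − 30,000 × 760,000 = 241,100,000,000, so EBIT = 241,100,000,000 ÷ 690,000 = 349,420.29.

$349,420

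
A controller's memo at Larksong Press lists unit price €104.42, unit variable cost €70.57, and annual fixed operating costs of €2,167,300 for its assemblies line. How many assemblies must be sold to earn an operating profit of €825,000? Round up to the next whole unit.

Unit CM = price − variable cost = €104.42 − €70.57 = €33.85.
Units = (FC + target) / CM = (€2,167,300 + €825,000) / €33.85 = 88,398.82, so 88,399 assemblies.

88,399 assemblies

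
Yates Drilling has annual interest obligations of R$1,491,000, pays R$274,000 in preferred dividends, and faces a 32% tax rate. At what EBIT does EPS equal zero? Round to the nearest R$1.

Grossing the preferred dividend up to pre-tax terms: R$274,000 / (1 − 0.32) = R$402,941.18.
Financial break-even EBIT = interest + D_p ÷ (1 − t) = R$1,491,000 + R$402,941.18 = R$1,893,941.18.

R$1,893,941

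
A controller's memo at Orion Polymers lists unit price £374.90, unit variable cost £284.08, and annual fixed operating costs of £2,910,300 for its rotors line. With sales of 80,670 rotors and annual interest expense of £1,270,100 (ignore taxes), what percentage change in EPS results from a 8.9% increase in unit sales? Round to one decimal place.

At 80,670 units, contribution = 80,670 × £90.82 = £7,326,449.40.
Operating income = contribution − fixed costs = £7,326,449.40 − £2,910,300 = £4,416,149.40.
Interest = £1,270,100.00, so EBIT − I = £3,146,049.40.
Degree of combined leverage = contribution ÷ (EBIT − I) = £7,326,449.40 ÷ £3,146,049.40 = 2.3288.
%ΔEPS = DCL × %ΔSales = 2.3288 × +8.9% = +20.7%.

+20.7%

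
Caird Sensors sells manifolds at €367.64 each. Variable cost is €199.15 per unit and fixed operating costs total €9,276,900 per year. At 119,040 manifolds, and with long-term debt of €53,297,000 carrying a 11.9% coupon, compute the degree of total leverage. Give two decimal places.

4.52

At 119,040 units, contribution = 119,040 × €168.49 = €20,057,049.60.
Operating income = contribution − fixed costs = €20,057,049.60 − €9,276,900 = €10,780,149.60. Interest = €6,342,343.00.
DOL = €20,057,049.60 ÷ €10,780,149.60 = 1.8606; DFL = €10,780,149.60 ÷ €4,437,806.60 = 2.4292.
Combined leverage = 1.8606 × 2.4292 = 4.5198.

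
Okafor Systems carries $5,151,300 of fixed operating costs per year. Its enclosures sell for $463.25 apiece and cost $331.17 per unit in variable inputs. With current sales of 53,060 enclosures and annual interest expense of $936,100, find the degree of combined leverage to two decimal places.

7.61

Contribution at this volume is 53,060 × $132.08 = $7,008,164.80.
Subtracting fixed costs: EBIT = $7,008,164.80 − $5,151,300 = $1,856,864.80. Interest = $936,100.00.
DOL = $7,008,164.80 ÷ $1,856,864.80 = 3.7742; DFL = $1,856,864.80 ÷ $920,764.80 = 2.0167.
Combined leverage = 3.7742 × 2.0167 = 7.6114.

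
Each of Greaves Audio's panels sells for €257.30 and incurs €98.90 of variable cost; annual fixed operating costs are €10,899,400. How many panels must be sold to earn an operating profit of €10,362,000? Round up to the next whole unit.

Unit CM = price − variable cost = €257.30 − €98.90 = €158.40.
Required volume = (fixed costs + target profit) ÷ CM = (€10,899,400 + €10,362,000) ÷ €158.40 = 134,226.01, so 134,227 panels.

134,227 panels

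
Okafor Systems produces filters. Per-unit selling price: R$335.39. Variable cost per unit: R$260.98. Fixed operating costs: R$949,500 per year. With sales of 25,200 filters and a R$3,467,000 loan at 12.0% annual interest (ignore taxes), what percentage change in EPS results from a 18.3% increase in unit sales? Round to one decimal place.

+67.3%

Contribution at this volume is 25,200 × R$74.41 = R$1,875,132.00.
Subtracting fixed costs: EBIT = R$1,875,132.00 − R$949,500 = R$925,632.00.
After interest of R$416,040.00, pre-tax earnings = R$509,592.00.
Degree of combined leverage = contribution ÷ (EBIT − I) = R$1,875,132.00 ÷ R$509,592.00 = 3.6797.
EPS therefore changes by 3.6797 × (+18.3%) = +67.3%.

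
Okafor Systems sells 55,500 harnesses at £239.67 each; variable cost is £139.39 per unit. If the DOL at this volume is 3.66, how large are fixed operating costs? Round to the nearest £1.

At 55,500 units, contribution = 55,500 × £100.28 = £5,565,540.00.
Since DOL = CM ÷ EBIT, EBIT = £5,565,540.00 ÷ 3.66 = £1,520,639.34.
And FC = contribution − EBIT = £5,565,540.00 − £1,520,639.34 = £4,044,901.

£4,044,901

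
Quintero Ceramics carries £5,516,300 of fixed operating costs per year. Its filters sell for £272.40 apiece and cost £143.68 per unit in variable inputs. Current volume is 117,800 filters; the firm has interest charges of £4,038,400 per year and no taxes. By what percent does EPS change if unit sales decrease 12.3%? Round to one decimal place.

-33.3%

Contribution at this volume is 117,800 × £128.72 = £15,163,216.00.
Operating income = contribution − fixed costs = £15,163,216.00 − £5,516,300 = £9,646,916.00.
After interest of £4,038,400.00, pre-tax earnings = £5,608,516.00.
Degree of combined leverage = contribution ÷ (EBIT − I) = £15,163,216.00 ÷ £5,608,516.00 = 2.7036.
EPS therefore changes by 2.7036 × (-12.3%) = -33.3%.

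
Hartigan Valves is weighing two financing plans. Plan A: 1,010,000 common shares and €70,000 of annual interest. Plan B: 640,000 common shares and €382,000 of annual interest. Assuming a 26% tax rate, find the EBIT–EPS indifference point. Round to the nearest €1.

Set EPS_A = EPS_B: (EBIT − €70,000)(1 − 0.26) ÷ 1,010,000 = (EBIT − €382,000)(1 − 0.26) ÷ 640,000.
Cancelling (1 − t) and cross-multiplying: 640,000·(EBIT − 70,000) = 1,010,000·(EBIT − 382,000).
Solving, EBIT = (382,000·1,010,000 − 70,000·640,000) / (1,010,000 − 640,000) = 341,020,000,000 / 370,000 = 921,675.68.

€921,676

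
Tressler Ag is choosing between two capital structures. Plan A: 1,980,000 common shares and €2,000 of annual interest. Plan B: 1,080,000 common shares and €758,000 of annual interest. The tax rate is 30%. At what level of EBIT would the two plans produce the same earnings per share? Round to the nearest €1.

€1,665,200

At indifference, (EBIT − 2,000)(1 − t)/1,980,000 = (EBIT − 758,000)(1 − t)/1,080,000.
The (1 − t) factor cancels: (EBIT − 2,000) × 1,080,000 = (EBIT − 758,000) × 1,980,000.
EBIT × (1,980,000 − 1,080,000) = 758,000 × 1,980,000 − 2,000 × 1,080,000 = 1,498,680,000,000, so EBIT = 1,498,680,000,000 ÷ 900,000 = 1,665,200.00.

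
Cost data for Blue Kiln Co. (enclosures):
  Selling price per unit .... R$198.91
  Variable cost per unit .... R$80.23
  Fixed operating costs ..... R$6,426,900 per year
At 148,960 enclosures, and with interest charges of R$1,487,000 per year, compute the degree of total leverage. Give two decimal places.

1.81

Contribution at this volume is 148,960 × R$118.68 = R$17,678,572.80.
Operating income = contribution − fixed costs = R$17,678,572.80 − R$6,426,900 = R$11,251,672.80. Interest = R$1,487,000.00, so EBIT − I = R$9,764,672.80.
Degree of total leverage = total CM / (EBIT − interest) = R$17,678,572.80 / R$9,764,672.80 = 1.8105.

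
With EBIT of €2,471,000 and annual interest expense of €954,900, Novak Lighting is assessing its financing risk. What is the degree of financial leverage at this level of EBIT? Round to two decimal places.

1.63

Annual interest charges come to €954,900.00.
Degree of financial leverage = EBIT / (EBIT − interest) = €2,471,000 / €1,516,100.00 = 1.6298.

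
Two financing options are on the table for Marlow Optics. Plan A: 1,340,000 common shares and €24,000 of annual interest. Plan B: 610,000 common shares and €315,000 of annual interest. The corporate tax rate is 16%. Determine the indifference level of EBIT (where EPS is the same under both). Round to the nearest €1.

€558,164

At indifference, (EBIT − 24,000)(1 − t)/1,340,000 = (EBIT − 315,000)(1 − t)/610,000.
Cancelling (1 − t) and cross-multiplying: 610,000·(EBIT − 24,000) = 1,340,000·(EBIT − 315,000).
Solving, EBIT = (315,000·1,340,000 − 24,000·610,000) / (1,340,000 − 610,000) = 407,460,000,000 / 730,000 = 558,164.38.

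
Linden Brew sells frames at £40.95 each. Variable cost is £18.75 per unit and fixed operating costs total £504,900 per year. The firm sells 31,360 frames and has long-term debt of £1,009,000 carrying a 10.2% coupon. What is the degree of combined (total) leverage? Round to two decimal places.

At 31,360 units, contribution = 31,360 × £22.20 = £696,192.00.
Operating income = contribution − fixed costs = £696,192.00 − £504,900 = £191,292.00. Interest = £102,918.00, so EBIT − I = £88,374.00.
DCL = contribution ÷ (EBIT − I) = £696,192.00 ÷ £88,374.00 = 7.8778.

7.88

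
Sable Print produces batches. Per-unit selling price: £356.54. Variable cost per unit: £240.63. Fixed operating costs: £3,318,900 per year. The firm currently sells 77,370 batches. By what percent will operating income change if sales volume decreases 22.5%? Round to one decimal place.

-35.7%

Total contribution margin = 77,370 × £115.91 = £8,967,956.70.
Subtracting fixed costs: EBIT = £8,967,956.70 − £3,318,900 = £5,649,056.70.
Degree of operating leverage = £8,967,956.70 / £5,649,056.70 = 1.5875.
So EBIT moves 1.5875 × (-22.5%) = -35.7%.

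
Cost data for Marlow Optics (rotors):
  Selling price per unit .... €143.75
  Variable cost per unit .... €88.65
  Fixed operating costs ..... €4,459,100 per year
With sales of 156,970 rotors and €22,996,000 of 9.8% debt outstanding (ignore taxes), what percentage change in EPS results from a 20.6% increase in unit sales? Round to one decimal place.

+92.0%

Total contribution margin = 156,970 × €55.10 = €8,649,047.00.
Subtracting fixed costs: EBIT = €8,649,047.00 − €4,459,100 = €4,189,947.00.
After interest of €2,253,608.00, pre-tax earnings = €1,936,339.00.
DCL = total CM / (EBIT − I) = €8,649,047.00 / €1,936,339.00 = 4.4667.
%ΔEPS = DCL × %ΔSales = 4.4667 × +20.6% = +92.0%.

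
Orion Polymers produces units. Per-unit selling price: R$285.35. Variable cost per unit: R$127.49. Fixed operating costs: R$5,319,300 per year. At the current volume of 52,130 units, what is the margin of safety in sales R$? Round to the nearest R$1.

Each unit contributes R$285.35 − R$127.49 = R$157.86. Break-even units = R$5,319,300 ÷ R$157.86 = 33,696.31; break-even revenue = 33,696.31 × R$285.35 = R$9,615,242.97.
Actual sales revenue = 52,130 × R$285.35 = R$14,875,295.50.
Margin of safety = R$14,875,295.50 − R$9,615,242.97 = R$5,260,053.

R$5,260,053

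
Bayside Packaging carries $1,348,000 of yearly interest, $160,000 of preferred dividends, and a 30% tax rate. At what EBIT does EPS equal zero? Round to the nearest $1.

Grossing the preferred dividend up to pre-tax terms: $160,000 / (1 − 0.30) = $228,571.43.
EPS = 0 when EBIT covers interest plus the pre-tax preferred burden: $1,348,000 + $228,571.43 = $1,576,571.43.

$1,576,571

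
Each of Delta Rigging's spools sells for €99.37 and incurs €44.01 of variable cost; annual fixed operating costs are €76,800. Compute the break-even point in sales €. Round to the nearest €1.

€137,854

CM per unit = €99.37 − €44.01 = €55.36; CM ratio = €55.36 / €99.37 = 0.5571.
Break-even sales = FC ÷ CM ratio = €76,800 × €99.37 / €55.36 = €137,854.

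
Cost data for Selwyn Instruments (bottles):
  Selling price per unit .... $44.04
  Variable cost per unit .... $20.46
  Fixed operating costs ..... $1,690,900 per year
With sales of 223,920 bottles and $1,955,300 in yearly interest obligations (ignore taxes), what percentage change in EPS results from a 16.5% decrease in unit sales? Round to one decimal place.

-53.3%

Total contribution margin = 223,920 × $23.58 = $5,280,033.60.
Operating income = contribution − fixed costs = $5,280,033.60 − $1,690,900 = $3,589,133.60.
After interest of $1,955,300.00, pre-tax earnings = $1,633,833.60.
DCL = total CM / (EBIT − I) = $5,280,033.60 / $1,633,833.60 = 3.2317.
%ΔEPS = DCL × %ΔSales = 3.2317 × -16.5% = -53.3%.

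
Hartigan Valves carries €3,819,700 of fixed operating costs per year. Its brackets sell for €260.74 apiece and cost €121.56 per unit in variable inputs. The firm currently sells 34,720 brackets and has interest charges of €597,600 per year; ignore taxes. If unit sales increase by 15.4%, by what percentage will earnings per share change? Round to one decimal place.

+179.3%

At 34,720 units, contribution = 34,720 × €139.18 = €4,832,329.60.
Operating income = contribution − fixed costs = €4,832,329.60 − €3,819,700 = €1,012,629.60.
Interest = €597,600.00, so EBIT − I = €415,029.60.
DCL = total CM / (EBIT − I) = €4,832,329.60 / €415,029.60 = 11.6433.
%ΔEPS = DCL × %ΔSales = 11.6433 × +15.4% = +179.3%.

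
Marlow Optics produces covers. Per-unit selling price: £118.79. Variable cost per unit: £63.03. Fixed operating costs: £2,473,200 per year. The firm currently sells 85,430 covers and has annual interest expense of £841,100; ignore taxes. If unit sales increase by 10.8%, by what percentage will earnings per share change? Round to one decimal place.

Contribution at this volume is 85,430 × £55.76 = £4,763,576.80.
EBIT = £4,763,576.80 − £2,473,200 = £2,290,376.80.
After interest of £841,100.00, pre-tax earnings = £1,449,276.80.
DCL = total CM / (EBIT − I) = £4,763,576.80 / £1,449,276.80 = 3.2869.
%ΔEPS = DCL × %ΔSales = 3.2869 × +10.8% = +35.5%.

+35.5%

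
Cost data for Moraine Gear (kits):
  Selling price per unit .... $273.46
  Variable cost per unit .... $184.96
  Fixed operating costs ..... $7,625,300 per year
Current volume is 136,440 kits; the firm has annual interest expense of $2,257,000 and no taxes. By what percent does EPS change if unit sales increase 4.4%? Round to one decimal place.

Contribution at this volume is 136,440 × $88.50 = $12,074,940.00.
Operating income = contribution − fixed costs = $12,074,940.00 − $7,625,300 = $4,449,640.00.
Interest = $2,257,000.00, so EBIT − I = $2,192,640.00.
Degree of combined leverage = contribution ÷ (EBIT − I) = $12,074,940.00 ÷ $2,192,640.00 = 5.5070.
EPS therefore changes by 5.5070 × (+4.4%) = +24.2%.

+24.2%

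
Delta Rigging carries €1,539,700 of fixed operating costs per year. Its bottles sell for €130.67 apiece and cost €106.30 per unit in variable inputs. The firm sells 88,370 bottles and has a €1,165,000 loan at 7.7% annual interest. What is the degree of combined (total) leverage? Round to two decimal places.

Total contribution margin = 88,370 × €24.37 = €2,153,576.90.
EBIT = €2,153,576.90 − €1,539,700 = €613,876.90. Interest = €89,705.00, so EBIT − I = €524,171.90.
DCL = contribution ÷ (EBIT − I) = €2,153,576.90 ÷ €524,171.90 = 4.1085.

4.11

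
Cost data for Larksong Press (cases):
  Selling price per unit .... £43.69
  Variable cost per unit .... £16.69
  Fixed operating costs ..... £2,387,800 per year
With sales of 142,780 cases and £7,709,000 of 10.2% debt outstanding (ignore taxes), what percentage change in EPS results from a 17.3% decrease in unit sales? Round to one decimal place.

At 142,780 units, contribution = 142,780 × £27.00 = £3,855,060.00.
Subtracting fixed costs: EBIT = £3,855,060.00 − £2,387,800 = £1,467,260.00.
Interest = £786,318.00, so EBIT − I = £680,942.00.
DCL = total CM / (EBIT − I) = £3,855,060.00 / £680,942.00 = 5.6614.
EPS therefore changes by 5.6614 × (-17.3%) = -97.9%.

-97.9%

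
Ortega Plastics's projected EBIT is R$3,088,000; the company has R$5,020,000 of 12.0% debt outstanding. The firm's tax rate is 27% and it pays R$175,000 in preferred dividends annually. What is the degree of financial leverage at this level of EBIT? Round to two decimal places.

Annual interest charges come to R$602,400.00.
Preferred dividends grossed up pre-tax: R$175,000 / (1 − 0.27) = R$239,726.03.
DFL = EBIT ÷ [EBIT − I − D_p/(1−t)] = R$3,088,000 ÷ [R$3,088,000 − R$602,400.00 − R$239,726.03] = R$3,088,000 ÷ R$2,245,873.97 = 1.3750.

1.37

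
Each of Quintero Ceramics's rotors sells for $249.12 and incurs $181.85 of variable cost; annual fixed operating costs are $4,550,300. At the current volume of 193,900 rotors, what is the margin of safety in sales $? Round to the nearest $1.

$31,453,309

Unit CM = price − variable cost = $249.12 − $181.85 = $67.27. Break-even units = $4,550,300 ÷ $67.27 = 67,642.34; break-even revenue = 67,642.34 × $249.12 = $16,851,058.96.
Actual sales revenue = 193,900 × $249.12 = $48,304,368.00.
Margin of safety = $48,304,368.00 − $16,851,058.96 = $31,453,309.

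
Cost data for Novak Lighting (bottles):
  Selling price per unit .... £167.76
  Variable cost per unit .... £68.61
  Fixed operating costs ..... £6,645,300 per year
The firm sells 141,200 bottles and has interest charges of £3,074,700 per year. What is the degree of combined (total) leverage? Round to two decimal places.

Total contribution margin = 141,200 × £99.15 = £13,999,980.00.
Operating income = contribution − fixed costs = £13,999,980.00 − £6,645,300 = £7,354,680.00. Interest = £3,074,700.00, so EBIT − I = £4,279,980.00.
DCL = contribution ÷ (EBIT − I) = £13,999,980.00 ÷ £4,279,980.00 = 3.2710.

3.27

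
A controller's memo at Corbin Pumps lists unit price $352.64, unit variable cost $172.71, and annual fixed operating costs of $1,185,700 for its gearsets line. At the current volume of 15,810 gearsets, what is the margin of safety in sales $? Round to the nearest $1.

$3,251,417

Contribution margin per unit = $352.64 − $172.71 = $179.93. Break-even units = $1,185,700 ÷ $179.93 = 6,589.78; break-even revenue = 6,589.78 × $352.64 = $2,323,821.75.
Current sales = 15,810 × $352.64 = $5,575,238.40.
Margin of safety = $5,575,238.40 − $2,323,821.75 = $3,251,417.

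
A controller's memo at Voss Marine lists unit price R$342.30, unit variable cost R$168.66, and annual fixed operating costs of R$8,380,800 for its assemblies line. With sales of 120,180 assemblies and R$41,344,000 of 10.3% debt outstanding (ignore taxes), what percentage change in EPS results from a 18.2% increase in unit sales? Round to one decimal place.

+46.2%

Contribution at this volume is 120,180 × R$173.64 = R$20,868,055.20.
Operating income = contribution − fixed costs = R$20,868,055.20 − R$8,380,800 = R$12,487,255.20.
Interest = R$4,258,432.00, so EBIT − I = R$8,228,823.20.
DCL = total CM / (EBIT − I) = R$20,868,055.20 / R$8,228,823.20 = 2.5360.
EPS therefore changes by 2.5360 × (+18.2%) = +46.2%.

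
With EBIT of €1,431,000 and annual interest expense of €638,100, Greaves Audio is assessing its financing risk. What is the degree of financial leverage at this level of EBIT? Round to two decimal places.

Annual interest charges come to €638,100.00.
DFL = EBIT ÷ (EBIT − I) = €1,431,000 ÷ (€1,431,000 − €638,100.00) = €1,431,000 ÷ €792,900.00 = 1.8048.

1.80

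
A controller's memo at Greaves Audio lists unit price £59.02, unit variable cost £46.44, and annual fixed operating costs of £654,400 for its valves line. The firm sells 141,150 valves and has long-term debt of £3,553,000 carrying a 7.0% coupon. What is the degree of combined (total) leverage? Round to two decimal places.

At 141,150 units, contribution = 141,150 × £12.58 = £1,775,667.00.
Subtracting fixed costs: EBIT = £1,775,667.00 − £654,400 = £1,121,267.00. Interest = £248,710.00, so EBIT − I = £872,557.00.
DCL = contribution ÷ (EBIT − I) = £1,775,667.00 ÷ £872,557.00 = 2.0350.

2.04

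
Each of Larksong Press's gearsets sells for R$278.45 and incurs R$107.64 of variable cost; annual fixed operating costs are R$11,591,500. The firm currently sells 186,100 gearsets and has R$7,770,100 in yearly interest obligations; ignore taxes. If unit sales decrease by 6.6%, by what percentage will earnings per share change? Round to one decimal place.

Contribution at this volume is 186,100 × R$170.81 = R$31,787,741.00.
Operating income = contribution − fixed costs = R$31,787,741.00 − R$11,591,500 = R$20,196,241.00.
Interest = R$7,770,100.00, so EBIT − I = R$12,426,141.00.
Degree of combined leverage = contribution ÷ (EBIT − I) = R$31,787,741.00 ÷ R$12,426,141.00 = 2.5581.
%ΔEPS = DCL × %ΔSales = 2.5581 × -6.6% = -16.9%.

-16.9%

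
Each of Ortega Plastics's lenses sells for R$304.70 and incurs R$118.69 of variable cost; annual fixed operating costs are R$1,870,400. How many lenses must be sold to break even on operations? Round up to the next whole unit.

Unit CM = price − variable cost = R$304.70 − R$118.69 = R$186.01.
Break-even volume = fixed costs ÷ CM per unit = R$1,870,400 ÷ R$186.01 = 10,055.37, so 10,056 lenses.

10,056 lenses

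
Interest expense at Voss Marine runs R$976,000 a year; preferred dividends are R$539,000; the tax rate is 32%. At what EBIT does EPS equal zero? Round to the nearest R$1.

Grossing the preferred dividend up to pre-tax terms: R$539,000 / (1 − 0.32) = R$792,647.06.
Financial break-even EBIT = interest + D_p ÷ (1 − t) = R$976,000 + R$792,647.06 = R$1,768,647.06.

R$1,768,647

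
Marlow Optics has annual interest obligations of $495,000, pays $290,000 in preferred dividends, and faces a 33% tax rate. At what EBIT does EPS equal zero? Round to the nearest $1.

$927,836

Grossing the preferred dividend up to pre-tax terms: $290,000 / (1 − 0.33) = $432,835.82.
Financial break-even EBIT = interest + D_p ÷ (1 − t) = $495,000 + $432,835.82 = $927,835.82.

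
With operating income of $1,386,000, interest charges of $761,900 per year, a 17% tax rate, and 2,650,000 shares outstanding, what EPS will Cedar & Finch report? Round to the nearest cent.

$0.20

Pre-tax income = $1,386,000 − $761,900.00 = $624,100.00.
Net income = $624,100.00 × (1 − 0.17) = $518,003.00.
EPS = $518,003.00 ÷ 2,650,000 = $0.20.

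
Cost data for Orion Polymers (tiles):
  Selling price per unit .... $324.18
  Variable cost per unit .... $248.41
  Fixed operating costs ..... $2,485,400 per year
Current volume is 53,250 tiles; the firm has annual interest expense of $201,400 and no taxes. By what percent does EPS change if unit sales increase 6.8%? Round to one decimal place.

+20.4%

Contribution at this volume is 53,250 × $75.77 = $4,034,752.50.
Subtracting fixed costs: EBIT = $4,034,752.50 − $2,485,400 = $1,549,352.50.
After interest of $201,400.00, pre-tax earnings = $1,347,952.50.
Degree of combined leverage = contribution ÷ (EBIT − I) = $4,034,752.50 ÷ $1,347,952.50 = 2.9932.
%ΔEPS = DCL × %ΔSales = 2.9932 × +6.8% = +20.4%.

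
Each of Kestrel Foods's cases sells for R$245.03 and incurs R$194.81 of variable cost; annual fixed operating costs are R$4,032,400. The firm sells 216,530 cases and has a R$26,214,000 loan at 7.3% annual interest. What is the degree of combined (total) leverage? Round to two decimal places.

Contribution at this volume is 216,530 × R$50.22 = R$10,874,136.60.
Subtracting fixed costs: EBIT = R$10,874,136.60 − R$4,032,400 = R$6,841,736.60. Interest = R$1,913,622.00, so EBIT − I = R$4,928,114.60.
Degree of total leverage = total CM / (EBIT − interest) = R$10,874,136.60 / R$4,928,114.60 = 2.2066.

2.21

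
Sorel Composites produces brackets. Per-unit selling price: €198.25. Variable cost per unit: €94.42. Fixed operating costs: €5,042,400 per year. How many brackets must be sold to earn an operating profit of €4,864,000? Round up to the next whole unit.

Each unit contributes €198.25 − €94.42 = €103.83.
Units = (FC + target) / CM = (€5,042,400 + €4,864,000) / €103.83 = 95,409.80, so 95,410 brackets.

95,410 brackets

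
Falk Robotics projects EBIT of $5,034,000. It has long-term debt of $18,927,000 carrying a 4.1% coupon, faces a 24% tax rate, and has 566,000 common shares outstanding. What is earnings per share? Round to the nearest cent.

Pre-tax income = $5,034,000 − $776,007.00 = $4,257,993.00.
After tax at 24%: net income = $4,257,993.00 × 0.76 = $3,236,074.68.
EPS = $3,236,074.68 ÷ 566,000 = $5.72.

$5.72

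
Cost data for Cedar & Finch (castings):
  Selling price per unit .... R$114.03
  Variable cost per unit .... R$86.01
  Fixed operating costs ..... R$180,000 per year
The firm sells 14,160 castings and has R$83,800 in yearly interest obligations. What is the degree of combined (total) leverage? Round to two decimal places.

2.98

Total contribution margin = 14,160 × R$28.02 = R$396,763.20.
EBIT = R$396,763.20 − R$180,000 = R$216,763.20. Interest = R$83,800.00, so EBIT − I = R$132,963.20.
DCL = contribution ÷ (EBIT − I) = R$396,763.20 ÷ R$132,963.20 = 2.9840.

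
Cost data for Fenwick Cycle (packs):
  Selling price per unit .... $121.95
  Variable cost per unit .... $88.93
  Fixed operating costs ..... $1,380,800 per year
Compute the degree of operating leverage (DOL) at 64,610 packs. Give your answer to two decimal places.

2.83

Total contribution margin = 64,610 × $33.02 = $2,133,422.20.
Operating income = contribution − fixed costs = $2,133,422.20 − $1,380,800 = $752,622.20.
DOL = contribution ÷ EBIT = $2,133,422.20 ÷ $752,622.20 = 2.8347.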